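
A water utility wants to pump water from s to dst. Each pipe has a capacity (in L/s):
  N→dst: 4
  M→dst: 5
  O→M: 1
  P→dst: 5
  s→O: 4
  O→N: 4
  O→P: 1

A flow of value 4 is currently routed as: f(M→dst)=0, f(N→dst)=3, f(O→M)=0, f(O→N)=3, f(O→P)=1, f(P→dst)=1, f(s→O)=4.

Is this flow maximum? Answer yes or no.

Residual reachable from s: {s}; dst is not reachable.
Saturated cut: s→O with total capacity 4 = current flow value. Flow is maximum.

Yes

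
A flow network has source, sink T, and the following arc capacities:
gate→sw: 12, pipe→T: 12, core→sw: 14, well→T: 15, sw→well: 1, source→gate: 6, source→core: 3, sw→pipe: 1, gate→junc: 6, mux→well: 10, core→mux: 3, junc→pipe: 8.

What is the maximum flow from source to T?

Augment source→gate→junc→pipe→T: bottleneck 6. Total 6.
Augment source→core→sw→pipe→T: bottleneck 1. Total 7.
Augment source→core→sw→well→T: bottleneck 1. Total 8.
Augment source→core→mux→well→T: bottleneck 1. Total 9.
No augmenting path remains in the residual graph.

9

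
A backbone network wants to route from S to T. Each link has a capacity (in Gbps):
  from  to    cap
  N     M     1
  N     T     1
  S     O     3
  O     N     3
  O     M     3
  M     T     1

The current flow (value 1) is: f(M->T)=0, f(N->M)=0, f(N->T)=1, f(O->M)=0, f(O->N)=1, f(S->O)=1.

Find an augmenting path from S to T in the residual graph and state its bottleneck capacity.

S->O->M->T, bottleneck 1

Residual along S->O->M->T: S->O: 2, O->M: 3, M->T: 1.
Bottleneck = min = 1.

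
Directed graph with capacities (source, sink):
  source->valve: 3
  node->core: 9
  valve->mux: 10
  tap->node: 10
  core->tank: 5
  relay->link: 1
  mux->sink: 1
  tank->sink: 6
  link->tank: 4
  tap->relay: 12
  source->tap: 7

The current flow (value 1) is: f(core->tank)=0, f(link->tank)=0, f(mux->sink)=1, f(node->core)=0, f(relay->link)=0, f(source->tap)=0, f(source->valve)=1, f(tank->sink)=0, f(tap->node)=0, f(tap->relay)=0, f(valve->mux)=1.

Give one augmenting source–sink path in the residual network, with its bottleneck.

source->tap->relay->link->tank->sink, bottleneck 1

Residual along source->tap->relay->link->tank->sink: source->tap: 7, tap->relay: 12, relay->link: 1, link->tank: 4, tank->sink: 6.
Bottleneck = min = 1.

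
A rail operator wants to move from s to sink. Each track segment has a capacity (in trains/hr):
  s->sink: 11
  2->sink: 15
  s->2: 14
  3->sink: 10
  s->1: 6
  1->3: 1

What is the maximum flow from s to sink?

26

Augment s->sink: bottleneck 11. Total 11.
Augment s->2->sink: bottleneck 14. Total 25.
Augment s->1->3->sink: bottleneck 1. Total 26.
No augmenting path remains in the residual graph.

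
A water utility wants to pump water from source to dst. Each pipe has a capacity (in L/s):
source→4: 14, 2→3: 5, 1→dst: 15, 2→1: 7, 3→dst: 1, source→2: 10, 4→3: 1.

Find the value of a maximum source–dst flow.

8

Augment source→2→1→dst: bottleneck 7. Total 7.
Augment source→2→3→dst: bottleneck 1. Total 8.
No augmenting path remains in the residual graph.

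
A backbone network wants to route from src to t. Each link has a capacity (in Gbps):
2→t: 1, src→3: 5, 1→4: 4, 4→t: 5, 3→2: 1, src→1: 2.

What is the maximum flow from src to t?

3

Augment src→1→4→t: bottleneck 2. Total 2.
Augment src→3→2→t: bottleneck 1. Total 3.
No augmenting path remains in the residual graph.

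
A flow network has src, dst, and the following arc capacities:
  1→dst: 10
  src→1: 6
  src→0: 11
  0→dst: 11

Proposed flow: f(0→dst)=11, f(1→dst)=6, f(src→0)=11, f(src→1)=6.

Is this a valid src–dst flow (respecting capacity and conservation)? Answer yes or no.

Yes

Every edge has 0 ≤ f(e) ≤ cap(e).
At each intermediate node, inflow equals outflow.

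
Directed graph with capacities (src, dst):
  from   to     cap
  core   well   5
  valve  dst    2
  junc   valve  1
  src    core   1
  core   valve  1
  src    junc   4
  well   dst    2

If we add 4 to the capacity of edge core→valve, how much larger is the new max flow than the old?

0

Original max flow = 2.
Edge core→valve does not cross the min cut (source side {junc, src}), so extra capacity there cannot help.
New max flow = 2. Increase = 0.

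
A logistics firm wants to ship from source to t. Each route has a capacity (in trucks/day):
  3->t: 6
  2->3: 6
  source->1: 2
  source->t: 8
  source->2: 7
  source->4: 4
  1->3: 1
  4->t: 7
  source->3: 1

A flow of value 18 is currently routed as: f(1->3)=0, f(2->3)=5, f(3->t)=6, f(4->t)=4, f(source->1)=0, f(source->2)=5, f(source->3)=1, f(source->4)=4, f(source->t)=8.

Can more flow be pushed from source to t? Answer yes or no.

No

Residual reachable from source: {1, 2, 3, source}; t is not reachable.
Saturated cut: source->4, source->t, 3->t with total capacity 18 = current flow value. Flow is maximum.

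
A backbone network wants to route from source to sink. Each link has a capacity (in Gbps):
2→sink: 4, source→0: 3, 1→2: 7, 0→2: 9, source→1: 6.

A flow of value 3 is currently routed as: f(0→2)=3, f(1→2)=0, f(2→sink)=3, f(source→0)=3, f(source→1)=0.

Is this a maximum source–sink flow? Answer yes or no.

Residual path source→1→2→sink has bottleneck 1 > 0.
Pushing 1 along it raises the flow to 4, so the given flow is not maximum.

No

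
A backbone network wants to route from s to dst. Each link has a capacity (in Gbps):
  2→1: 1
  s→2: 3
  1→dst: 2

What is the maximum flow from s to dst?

1

Augment s→2→1→dst: bottleneck 1. Total 1.
No augmenting path remains in the residual graph.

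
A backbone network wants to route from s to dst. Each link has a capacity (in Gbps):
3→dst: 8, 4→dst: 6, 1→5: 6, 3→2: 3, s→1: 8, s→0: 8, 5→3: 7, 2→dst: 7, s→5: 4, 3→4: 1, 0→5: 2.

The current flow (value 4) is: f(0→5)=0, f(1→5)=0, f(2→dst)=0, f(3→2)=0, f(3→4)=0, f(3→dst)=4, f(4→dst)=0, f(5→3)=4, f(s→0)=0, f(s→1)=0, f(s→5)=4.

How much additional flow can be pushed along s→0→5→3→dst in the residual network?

Residual capacities along the path: s→0: 8, 0→5: 2, 5→3: 3, 3→dst: 4.
Minimum is 2.

2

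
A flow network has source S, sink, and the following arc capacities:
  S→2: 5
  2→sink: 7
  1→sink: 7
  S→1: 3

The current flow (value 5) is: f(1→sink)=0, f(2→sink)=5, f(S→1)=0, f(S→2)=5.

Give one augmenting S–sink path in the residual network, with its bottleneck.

S→1→sink, bottleneck 3

Residual along S→1→sink: S→1: 3, 1→sink: 7.
Bottleneck = min = 3.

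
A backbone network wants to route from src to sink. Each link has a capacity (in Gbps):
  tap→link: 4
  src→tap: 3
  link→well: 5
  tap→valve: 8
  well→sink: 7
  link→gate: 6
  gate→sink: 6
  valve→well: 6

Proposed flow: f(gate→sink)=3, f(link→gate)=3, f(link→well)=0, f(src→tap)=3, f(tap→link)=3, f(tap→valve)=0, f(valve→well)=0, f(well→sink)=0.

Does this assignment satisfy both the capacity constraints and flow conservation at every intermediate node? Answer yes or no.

Yes

Every edge has 0 ≤ f(e) ≤ cap(e).
At each intermediate node, inflow equals outflow.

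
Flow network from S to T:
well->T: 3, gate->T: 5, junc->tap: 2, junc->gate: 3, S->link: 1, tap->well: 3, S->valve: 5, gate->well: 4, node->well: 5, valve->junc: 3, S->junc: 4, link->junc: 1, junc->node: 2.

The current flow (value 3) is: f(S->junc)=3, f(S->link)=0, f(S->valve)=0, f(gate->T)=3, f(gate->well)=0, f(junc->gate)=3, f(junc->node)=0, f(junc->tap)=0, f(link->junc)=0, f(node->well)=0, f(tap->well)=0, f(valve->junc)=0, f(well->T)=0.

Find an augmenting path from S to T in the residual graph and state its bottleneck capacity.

Residual along S->junc->tap->well->T: S->junc: 1, junc->tap: 2, tap->well: 3, well->T: 3.
Bottleneck = min = 1.

S->junc->tap->well->T, bottleneck 1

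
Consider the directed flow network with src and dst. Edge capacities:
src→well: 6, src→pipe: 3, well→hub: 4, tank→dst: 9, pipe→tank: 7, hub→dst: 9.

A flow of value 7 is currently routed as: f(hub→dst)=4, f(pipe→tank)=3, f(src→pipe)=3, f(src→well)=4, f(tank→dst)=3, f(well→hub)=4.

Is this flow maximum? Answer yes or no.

Yes

Residual reachable from src: {src, well}; dst is not reachable.
Saturated cut: well→hub, src→pipe with total capacity 7 = current flow value. Flow is maximum.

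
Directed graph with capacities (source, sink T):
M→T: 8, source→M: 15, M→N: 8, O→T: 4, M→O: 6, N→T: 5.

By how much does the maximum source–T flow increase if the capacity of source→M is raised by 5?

2

Original max flow = 15.
After raising cap(source→M), augmenting paths through that edge carry 2 more units.
New max flow = 17. Increase = 2.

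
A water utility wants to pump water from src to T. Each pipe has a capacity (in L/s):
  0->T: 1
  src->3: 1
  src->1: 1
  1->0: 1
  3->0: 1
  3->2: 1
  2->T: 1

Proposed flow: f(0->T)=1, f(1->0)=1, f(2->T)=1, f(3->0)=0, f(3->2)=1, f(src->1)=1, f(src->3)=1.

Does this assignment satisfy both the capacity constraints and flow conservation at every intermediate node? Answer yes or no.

Every edge has 0 ≤ f(e) ≤ cap(e).
At each intermediate node, inflow equals outflow.

Yes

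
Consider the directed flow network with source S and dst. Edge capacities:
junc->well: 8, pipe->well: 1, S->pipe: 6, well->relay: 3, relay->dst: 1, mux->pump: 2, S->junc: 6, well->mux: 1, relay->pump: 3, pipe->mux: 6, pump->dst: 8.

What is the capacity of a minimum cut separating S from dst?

Max flow = 5 (via 3 augmenting paths).
In the residual at optimum, the set reachable from S is {S, junc, mux, pipe, well}.
Cut edges: well->relay (cap 3), mux->pump (cap 2). Sum = 5.

5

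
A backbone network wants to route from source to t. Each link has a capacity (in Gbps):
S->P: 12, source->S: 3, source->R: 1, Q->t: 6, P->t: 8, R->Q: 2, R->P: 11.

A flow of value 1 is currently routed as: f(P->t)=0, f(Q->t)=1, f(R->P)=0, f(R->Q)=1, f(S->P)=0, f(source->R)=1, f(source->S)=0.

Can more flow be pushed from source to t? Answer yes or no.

Yes

Residual path source->S->P->t has bottleneck 3 > 0.
Pushing 3 along it raises the flow to 4, so the given flow is not maximum.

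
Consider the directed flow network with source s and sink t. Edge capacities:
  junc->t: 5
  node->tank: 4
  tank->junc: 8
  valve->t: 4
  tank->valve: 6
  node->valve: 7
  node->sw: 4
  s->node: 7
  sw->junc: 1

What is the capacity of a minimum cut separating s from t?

Max flow = 7 (via 2 augmenting paths).
In the residual at optimum, the set reachable from s is {s}.
Cut edges: s->node (cap 7). Sum = 7.

7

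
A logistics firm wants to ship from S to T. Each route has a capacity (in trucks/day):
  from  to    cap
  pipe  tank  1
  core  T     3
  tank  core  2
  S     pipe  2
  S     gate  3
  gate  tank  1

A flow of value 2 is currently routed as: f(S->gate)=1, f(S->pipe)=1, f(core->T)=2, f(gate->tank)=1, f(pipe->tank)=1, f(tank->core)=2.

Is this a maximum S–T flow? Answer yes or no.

Yes

Residual reachable from S: {S, gate, pipe}; T is not reachable.
Saturated cut: gate->tank, pipe->tank with total capacity 2 = current flow value. Flow is maximum.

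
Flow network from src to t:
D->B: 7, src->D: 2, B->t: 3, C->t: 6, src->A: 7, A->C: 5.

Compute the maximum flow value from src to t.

Augment src->D->B->t: bottleneck 2. Total 2.
Augment src->A->C->t: bottleneck 5. Total 7.
No augmenting path remains in the residual graph.

7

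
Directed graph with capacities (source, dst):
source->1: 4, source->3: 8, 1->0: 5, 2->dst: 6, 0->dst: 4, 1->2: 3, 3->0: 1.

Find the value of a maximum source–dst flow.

Augment source->1->2->dst: bottleneck 3. Total 3.
Augment source->1->0->dst: bottleneck 1. Total 4.
Augment source->3->0->dst: bottleneck 1. Total 5.
No augmenting path remains in the residual graph.

5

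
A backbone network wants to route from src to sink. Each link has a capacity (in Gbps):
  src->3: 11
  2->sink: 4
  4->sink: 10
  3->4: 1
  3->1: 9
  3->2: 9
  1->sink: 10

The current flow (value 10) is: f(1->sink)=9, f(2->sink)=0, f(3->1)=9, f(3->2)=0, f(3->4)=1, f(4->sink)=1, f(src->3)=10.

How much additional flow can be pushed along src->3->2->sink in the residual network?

1

Residual capacities along the path: src->3: 1, 3->2: 9, 2->sink: 4.
Minimum is 1.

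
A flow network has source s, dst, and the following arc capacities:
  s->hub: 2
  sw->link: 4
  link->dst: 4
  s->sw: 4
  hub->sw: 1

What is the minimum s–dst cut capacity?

Max flow = 4 (via 1 augmenting path).
In the residual at optimum, the set reachable from s is {hub, s, sw}.
Cut edges: sw->link (cap 4). Sum = 4.

4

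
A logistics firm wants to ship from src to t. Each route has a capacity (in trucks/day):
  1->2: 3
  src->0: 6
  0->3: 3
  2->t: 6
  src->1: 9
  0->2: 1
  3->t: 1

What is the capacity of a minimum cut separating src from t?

Max flow = 5 (via 3 augmenting paths).
In the residual at optimum, the set reachable from src is {0, 1, 3, src}.
Cut edges: 0->2 (cap 1), 3->t (cap 1), 1->2 (cap 3). Sum = 5.

5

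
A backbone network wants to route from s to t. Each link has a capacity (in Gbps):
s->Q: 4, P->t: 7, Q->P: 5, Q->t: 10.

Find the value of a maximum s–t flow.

Augment s->Q->t: bottleneck 4. Total 4.
No augmenting path remains in the residual graph.

4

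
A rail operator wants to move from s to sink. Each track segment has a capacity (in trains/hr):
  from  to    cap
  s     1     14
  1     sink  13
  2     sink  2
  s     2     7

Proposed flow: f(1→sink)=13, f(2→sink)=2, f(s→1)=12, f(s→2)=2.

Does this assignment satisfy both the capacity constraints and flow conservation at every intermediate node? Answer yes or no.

No

Conservation fails at 1: inflow 12 ≠ outflow 13.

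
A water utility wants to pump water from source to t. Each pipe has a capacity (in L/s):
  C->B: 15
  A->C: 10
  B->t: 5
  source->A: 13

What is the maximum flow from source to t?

5

Augment source->A->C->B->t: bottleneck 5. Total 5.
No augmenting path remains in the residual graph.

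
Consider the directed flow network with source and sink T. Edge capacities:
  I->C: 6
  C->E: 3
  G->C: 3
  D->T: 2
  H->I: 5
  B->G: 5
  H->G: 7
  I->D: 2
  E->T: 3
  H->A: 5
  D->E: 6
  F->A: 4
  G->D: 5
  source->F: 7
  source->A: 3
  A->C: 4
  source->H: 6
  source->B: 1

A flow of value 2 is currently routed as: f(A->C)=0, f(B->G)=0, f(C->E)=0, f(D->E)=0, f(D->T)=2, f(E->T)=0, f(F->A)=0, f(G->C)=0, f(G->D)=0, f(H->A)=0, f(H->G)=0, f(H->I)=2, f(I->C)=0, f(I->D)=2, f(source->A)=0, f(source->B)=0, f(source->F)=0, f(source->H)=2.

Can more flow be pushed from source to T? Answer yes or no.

Yes

Residual path source->A->C->E->T has bottleneck 3 > 0.
Pushing 3 along it raises the flow to 5, so the given flow is not maximum.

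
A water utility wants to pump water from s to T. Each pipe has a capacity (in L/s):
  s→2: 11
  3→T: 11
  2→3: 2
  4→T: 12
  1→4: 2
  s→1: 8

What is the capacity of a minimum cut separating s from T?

Max flow = 4 (via 2 augmenting paths).
In the residual at optimum, the set reachable from s is {1, 2, s}.
Cut edges: 1→4 (cap 2), 2→3 (cap 2). Sum = 4.

4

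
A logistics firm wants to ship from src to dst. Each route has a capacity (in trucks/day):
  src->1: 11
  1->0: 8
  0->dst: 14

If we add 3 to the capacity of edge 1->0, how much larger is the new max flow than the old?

Original max flow = 8.
After raising cap(1->0), augmenting paths through that edge carry 3 more units.
New max flow = 11. Increase = 3.

3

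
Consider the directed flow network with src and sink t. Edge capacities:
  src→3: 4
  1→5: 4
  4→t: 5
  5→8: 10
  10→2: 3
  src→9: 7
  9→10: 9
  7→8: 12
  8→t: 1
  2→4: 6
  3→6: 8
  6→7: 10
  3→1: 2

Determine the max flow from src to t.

4

Augment src→3→6→7→8→t: bottleneck 1. Total 1.
Augment src→9→10→2→4→t: bottleneck 3. Total 4.
No augmenting path remains in the residual graph.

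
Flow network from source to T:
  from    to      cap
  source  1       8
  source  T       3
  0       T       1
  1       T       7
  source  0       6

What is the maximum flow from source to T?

11

Augment source→T: bottleneck 3. Total 3.
Augment source→1→T: bottleneck 7. Total 10.
Augment source→0→T: bottleneck 1. Total 11.
No augmenting path remains in the residual graph.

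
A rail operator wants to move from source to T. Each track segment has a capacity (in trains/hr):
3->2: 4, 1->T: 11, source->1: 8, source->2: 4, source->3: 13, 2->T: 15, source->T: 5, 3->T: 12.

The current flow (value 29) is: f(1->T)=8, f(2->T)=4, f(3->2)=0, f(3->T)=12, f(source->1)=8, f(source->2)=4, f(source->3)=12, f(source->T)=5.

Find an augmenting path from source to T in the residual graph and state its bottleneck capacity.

source->3->2->T, bottleneck 1

Residual along source->3->2->T: source->3: 1, 3->2: 4, 2->T: 11.
Bottleneck = min = 1.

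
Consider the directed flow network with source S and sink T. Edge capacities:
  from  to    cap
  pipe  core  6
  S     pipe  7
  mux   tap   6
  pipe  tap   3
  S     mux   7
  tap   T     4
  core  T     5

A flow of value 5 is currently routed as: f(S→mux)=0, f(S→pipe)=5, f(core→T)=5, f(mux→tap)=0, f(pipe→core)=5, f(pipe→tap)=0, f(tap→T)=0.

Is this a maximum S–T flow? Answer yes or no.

Residual path S→pipe→tap→T has bottleneck 2 > 0.
Pushing 2 along it raises the flow to 7, so the given flow is not maximum.

No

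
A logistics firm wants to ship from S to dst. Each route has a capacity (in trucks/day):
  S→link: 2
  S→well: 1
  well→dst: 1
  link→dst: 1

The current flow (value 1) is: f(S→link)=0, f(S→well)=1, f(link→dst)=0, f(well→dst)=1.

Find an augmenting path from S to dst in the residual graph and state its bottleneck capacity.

Residual along S→link→dst: S→link: 2, link→dst: 1.
Bottleneck = min = 1.

S→link→dst, bottleneck 1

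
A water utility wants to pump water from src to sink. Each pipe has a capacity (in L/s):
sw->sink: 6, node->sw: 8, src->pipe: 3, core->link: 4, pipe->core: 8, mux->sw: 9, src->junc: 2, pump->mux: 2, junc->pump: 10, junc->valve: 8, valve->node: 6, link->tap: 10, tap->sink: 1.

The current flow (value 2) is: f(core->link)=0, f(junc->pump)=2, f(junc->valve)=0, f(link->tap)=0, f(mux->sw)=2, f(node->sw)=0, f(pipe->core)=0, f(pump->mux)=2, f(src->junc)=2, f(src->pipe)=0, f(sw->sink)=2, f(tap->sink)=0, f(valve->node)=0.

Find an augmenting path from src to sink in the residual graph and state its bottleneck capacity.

Residual along src->pipe->core->link->tap->sink: src->pipe: 3, pipe->core: 8, core->link: 4, link->tap: 10, tap->sink: 1.
Bottleneck = min = 1.

src->pipe->core->link->tap->sink, bottleneck 1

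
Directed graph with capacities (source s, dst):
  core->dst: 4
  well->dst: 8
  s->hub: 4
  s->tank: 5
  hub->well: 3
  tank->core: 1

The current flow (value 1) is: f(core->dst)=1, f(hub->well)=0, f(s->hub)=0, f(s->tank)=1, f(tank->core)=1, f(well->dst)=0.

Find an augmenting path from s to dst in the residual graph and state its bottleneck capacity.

s->hub->well->dst, bottleneck 3

Residual along s->hub->well->dst: s->hub: 4, hub->well: 3, well->dst: 8.
Bottleneck = min = 3.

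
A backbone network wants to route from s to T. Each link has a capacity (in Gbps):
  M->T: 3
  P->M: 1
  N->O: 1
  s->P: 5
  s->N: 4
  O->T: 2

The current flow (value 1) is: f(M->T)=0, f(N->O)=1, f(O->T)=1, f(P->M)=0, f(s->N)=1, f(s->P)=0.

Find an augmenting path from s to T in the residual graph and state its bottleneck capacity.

Residual along s->P->M->T: s->P: 5, P->M: 1, M->T: 3.
Bottleneck = min = 1.

s->P->M->T, bottleneck 1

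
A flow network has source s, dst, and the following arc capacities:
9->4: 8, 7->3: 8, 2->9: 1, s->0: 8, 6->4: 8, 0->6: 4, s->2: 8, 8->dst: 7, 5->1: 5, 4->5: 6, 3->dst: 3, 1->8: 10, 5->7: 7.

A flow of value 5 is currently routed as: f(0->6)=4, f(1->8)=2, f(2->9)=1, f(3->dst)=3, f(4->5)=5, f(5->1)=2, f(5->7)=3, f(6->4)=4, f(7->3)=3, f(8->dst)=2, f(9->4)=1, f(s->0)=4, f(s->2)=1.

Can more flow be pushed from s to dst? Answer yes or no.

Residual reachable from s: {0, 2, s}; dst is not reachable.
Saturated cut: 2->9, 0->6 with total capacity 5 = current flow value. Flow is maximum.

No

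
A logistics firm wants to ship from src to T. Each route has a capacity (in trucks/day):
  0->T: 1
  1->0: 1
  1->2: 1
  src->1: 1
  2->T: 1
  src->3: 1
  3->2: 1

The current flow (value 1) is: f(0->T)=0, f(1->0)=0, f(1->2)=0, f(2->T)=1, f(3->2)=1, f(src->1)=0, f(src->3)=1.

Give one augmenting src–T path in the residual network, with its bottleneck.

src->1->0->T, bottleneck 1

Residual along src->1->0->T: src->1: 1, 1->0: 1, 0->T: 1.
Bottleneck = min = 1.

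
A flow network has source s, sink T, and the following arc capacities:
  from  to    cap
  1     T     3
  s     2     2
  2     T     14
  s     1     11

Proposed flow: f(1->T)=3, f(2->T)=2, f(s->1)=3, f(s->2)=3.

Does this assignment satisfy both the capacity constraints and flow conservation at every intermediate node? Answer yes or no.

No

Capacity violated on s->2: flow 3 > capacity 2.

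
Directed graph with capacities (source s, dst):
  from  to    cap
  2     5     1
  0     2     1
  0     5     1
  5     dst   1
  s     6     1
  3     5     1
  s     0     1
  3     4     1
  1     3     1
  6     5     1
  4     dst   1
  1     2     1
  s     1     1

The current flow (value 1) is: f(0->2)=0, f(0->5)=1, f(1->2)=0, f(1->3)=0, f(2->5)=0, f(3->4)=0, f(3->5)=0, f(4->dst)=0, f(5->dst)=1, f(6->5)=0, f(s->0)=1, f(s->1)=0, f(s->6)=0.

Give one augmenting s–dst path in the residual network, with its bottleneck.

Residual along s->1->3->4->dst: s->1: 1, 1->3: 1, 3->4: 1, 4->dst: 1.
Bottleneck = min = 1.

s->1->3->4->dst, bottleneck 1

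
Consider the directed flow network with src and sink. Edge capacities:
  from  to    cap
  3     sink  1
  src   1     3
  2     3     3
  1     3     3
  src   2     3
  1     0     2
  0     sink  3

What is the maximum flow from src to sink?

3

Augment src→1→0→sink: bottleneck 2. Total 2.
Augment src→1→3→sink: bottleneck 1. Total 3.
No augmenting path remains in the residual graph.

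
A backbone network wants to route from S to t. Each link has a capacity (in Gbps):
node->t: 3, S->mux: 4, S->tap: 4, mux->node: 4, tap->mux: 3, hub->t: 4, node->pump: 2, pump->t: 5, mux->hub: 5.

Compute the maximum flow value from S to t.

7

Augment S->mux->node->t: bottleneck 3. Total 3.
Augment S->mux->hub->t: bottleneck 1. Total 4.
Augment S->tap->mux->hub->t: bottleneck 3. Total 7.
No augmenting path remains in the residual graph.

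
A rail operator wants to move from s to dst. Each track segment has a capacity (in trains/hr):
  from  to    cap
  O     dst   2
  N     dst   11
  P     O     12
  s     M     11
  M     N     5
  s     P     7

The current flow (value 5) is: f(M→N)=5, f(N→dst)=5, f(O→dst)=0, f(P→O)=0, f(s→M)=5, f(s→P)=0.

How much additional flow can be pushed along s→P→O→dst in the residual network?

Residual capacities along the path: s→P: 7, P→O: 12, O→dst: 2.
Minimum is 2.

2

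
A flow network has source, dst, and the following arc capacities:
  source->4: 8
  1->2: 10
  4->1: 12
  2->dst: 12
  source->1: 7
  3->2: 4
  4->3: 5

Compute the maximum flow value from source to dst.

Augment source->1->2->dst: bottleneck 7. Total 7.
Augment source->4->3->2->dst: bottleneck 4. Total 11.
Augment source->4->1->2->dst: bottleneck 1. Total 12.
No augmenting path remains in the residual graph.

12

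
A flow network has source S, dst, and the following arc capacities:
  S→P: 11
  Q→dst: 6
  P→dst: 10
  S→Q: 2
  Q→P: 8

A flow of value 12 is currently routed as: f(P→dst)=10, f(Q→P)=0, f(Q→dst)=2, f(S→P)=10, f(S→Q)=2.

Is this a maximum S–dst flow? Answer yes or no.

Yes

Residual reachable from S: {P, S}; dst is not reachable.
Saturated cut: S→Q, P→dst with total capacity 12 = current flow value. Flow is maximum.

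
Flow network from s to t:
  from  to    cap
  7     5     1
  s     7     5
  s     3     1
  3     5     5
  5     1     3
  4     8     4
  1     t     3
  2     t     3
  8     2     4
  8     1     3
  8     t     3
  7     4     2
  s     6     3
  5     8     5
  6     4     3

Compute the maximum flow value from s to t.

Augment s→6→4→8→t: bottleneck 3. Total 3.
Augment s→7→5→1→t: bottleneck 1. Total 4.
Augment s→3→5→1→t: bottleneck 1. Total 5.
Augment s→7→4→8→1→t: bottleneck 1. Total 6.
No augmenting path remains in the residual graph.

6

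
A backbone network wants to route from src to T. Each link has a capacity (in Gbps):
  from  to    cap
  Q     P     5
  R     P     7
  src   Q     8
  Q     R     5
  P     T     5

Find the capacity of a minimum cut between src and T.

Max flow = 5 (via 1 augmenting path).
In the residual at optimum, the set reachable from src is {P, Q, R, src}.
Cut edges: P→T (cap 5). Sum = 5.

5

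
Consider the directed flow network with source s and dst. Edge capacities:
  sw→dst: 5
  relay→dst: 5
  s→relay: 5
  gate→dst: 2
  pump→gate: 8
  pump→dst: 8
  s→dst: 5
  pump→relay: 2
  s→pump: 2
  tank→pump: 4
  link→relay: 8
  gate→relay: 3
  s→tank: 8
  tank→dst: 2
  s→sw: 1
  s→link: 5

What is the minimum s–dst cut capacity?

Max flow = 19 (via 6 augmenting paths).
In the residual at optimum, the set reachable from s is {link, relay, s, tank}.
Cut edges: s→sw (cap 1), s→pump (cap 2), s→dst (cap 5), tank→pump (cap 4), tank→dst (cap 2), relay→dst (cap 5). Sum = 19.

19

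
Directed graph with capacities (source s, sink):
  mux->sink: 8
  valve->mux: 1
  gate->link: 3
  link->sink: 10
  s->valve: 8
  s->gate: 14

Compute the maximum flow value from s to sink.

Augment s->valve->mux->sink: bottleneck 1. Total 1.
Augment s->gate->link->sink: bottleneck 3. Total 4.
No augmenting path remains in the residual graph.

4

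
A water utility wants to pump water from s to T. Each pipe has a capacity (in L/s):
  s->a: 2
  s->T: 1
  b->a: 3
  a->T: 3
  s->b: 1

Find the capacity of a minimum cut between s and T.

Max flow = 4 (via 3 augmenting paths).
In the residual at optimum, the set reachable from s is {s}.
Cut edges: s->b (cap 1), s->a (cap 2), s->T (cap 1). Sum = 4.

4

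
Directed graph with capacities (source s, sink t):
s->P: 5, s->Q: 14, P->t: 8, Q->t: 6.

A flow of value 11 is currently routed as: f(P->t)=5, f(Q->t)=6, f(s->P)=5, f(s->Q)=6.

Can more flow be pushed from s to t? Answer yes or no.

Residual reachable from s: {Q, s}; t is not reachable.
Saturated cut: s->P, Q->t with total capacity 11 = current flow value. Flow is maximum.

No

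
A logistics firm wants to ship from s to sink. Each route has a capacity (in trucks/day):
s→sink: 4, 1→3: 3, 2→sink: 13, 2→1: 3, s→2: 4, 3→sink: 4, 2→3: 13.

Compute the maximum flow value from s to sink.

8

Augment s→sink: bottleneck 4. Total 4.
Augment s→2→sink: bottleneck 4. Total 8.
No augmenting path remains in the residual graph.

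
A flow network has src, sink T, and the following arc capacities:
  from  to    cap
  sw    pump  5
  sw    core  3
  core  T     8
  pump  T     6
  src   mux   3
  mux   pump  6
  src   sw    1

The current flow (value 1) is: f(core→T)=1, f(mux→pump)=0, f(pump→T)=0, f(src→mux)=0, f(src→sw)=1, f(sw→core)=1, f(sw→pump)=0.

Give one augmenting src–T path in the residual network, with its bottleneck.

src→mux→pump→T, bottleneck 3

Residual along src→mux→pump→T: src→mux: 3, mux→pump: 6, pump→T: 6.
Bottleneck = min = 3.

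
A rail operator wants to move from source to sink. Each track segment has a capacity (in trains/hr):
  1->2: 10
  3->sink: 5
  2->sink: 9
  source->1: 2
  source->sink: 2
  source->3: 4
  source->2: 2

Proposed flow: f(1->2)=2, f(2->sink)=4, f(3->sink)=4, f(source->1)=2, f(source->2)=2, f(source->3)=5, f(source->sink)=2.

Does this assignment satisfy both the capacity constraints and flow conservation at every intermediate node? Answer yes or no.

Capacity violated on source->3: flow 5 > capacity 4.

No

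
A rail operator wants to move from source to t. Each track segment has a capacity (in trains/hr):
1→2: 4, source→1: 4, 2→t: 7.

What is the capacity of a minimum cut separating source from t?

Max flow = 4 (via 1 augmenting path).
In the residual at optimum, the set reachable from source is {source}.
Cut edges: source→1 (cap 4). Sum = 4.

4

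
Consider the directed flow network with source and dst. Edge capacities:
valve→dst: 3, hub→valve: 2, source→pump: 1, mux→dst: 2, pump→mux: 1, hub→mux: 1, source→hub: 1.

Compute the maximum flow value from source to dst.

2

Augment source→hub→valve→dst: bottleneck 1. Total 1.
Augment source→pump→mux→dst: bottleneck 1. Total 2.
No augmenting path remains in the residual graph.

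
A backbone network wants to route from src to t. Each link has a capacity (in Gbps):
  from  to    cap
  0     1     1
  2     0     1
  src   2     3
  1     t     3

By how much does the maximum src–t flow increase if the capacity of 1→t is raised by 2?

Original max flow = 1.
Edge 1→t does not cross the min cut (source side {2, src}), so extra capacity there cannot help.
New max flow = 1. Increase = 0.

0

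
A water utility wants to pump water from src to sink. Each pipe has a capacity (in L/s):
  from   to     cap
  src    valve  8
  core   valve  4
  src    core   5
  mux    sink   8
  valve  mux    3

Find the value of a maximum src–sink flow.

Augment src→valve→mux→sink: bottleneck 3. Total 3.
No augmenting path remains in the residual graph.

3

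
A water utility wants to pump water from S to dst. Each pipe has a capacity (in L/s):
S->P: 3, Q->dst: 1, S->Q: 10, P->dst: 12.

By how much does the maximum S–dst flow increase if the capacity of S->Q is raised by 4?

Original max flow = 4.
Edge S->Q does not cross the min cut (source side {Q, S}), so extra capacity there cannot help.
New max flow = 4. Increase = 0.

0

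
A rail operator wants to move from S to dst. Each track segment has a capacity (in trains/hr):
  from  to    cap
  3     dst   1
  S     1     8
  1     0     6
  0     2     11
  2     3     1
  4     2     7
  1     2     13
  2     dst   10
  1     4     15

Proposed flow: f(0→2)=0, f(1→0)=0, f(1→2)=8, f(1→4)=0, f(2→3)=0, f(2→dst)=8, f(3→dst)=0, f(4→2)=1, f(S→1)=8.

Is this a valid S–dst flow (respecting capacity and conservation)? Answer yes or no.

No

Conservation fails at 4: inflow 0 ≠ outflow 1.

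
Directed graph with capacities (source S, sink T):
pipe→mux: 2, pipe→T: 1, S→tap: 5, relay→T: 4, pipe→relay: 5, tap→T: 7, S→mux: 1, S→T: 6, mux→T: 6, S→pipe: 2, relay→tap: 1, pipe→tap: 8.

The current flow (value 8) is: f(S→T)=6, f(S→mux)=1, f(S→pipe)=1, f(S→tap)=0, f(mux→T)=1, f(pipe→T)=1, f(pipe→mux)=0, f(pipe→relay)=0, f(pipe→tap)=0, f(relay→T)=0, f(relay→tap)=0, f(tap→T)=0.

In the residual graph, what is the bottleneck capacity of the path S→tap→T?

5

Residual capacities along the path: S→tap: 5, tap→T: 7.
Minimum is 5.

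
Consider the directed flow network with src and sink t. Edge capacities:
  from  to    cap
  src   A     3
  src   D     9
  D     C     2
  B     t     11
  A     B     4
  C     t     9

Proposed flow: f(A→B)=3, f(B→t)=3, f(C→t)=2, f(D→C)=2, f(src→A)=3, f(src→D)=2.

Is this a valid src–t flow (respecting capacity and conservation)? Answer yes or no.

Every edge has 0 ≤ f(e) ≤ cap(e).
At each intermediate node, inflow equals outflow.

Yes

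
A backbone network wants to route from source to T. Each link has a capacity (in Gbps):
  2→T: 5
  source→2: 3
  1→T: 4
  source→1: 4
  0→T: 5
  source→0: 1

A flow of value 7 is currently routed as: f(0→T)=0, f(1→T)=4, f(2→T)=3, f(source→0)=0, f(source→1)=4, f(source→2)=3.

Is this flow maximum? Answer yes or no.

No

Residual path source→0→T has bottleneck 1 > 0.
Pushing 1 along it raises the flow to 8, so the given flow is not maximum.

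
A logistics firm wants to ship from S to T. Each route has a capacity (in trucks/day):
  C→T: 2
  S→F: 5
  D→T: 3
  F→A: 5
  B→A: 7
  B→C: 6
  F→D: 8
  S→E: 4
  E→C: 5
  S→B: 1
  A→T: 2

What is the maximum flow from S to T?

7

Augment S→F→D→T: bottleneck 3. Total 3.
Augment S→F→A→T: bottleneck 2. Total 5.
Augment S→E→C→T: bottleneck 2. Total 7.
No augmenting path remains in the residual graph.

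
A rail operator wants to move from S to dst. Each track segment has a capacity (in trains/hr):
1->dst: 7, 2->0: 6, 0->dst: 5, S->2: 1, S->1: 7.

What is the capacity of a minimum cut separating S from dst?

Max flow = 8 (via 2 augmenting paths).
In the residual at optimum, the set reachable from S is {S}.
Cut edges: S->2 (cap 1), S->1 (cap 7). Sum = 8.

8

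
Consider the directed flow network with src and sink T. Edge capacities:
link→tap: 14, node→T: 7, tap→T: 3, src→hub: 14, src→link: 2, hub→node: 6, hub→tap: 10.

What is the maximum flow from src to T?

9

Augment src→link→tap→T: bottleneck 2. Total 2.
Augment src→hub→tap→T: bottleneck 1. Total 3.
Augment src→hub→node→T: bottleneck 6. Total 9.
No augmenting path remains in the residual graph.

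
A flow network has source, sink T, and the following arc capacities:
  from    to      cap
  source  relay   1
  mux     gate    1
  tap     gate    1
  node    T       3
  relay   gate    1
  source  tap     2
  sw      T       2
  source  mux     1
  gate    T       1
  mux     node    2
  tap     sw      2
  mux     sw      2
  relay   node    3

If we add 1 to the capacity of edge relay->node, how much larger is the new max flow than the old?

Original max flow = 4.
Edge relay->node does not cross the min cut (source side {source}), so extra capacity there cannot help.
New max flow = 4. Increase = 0.

0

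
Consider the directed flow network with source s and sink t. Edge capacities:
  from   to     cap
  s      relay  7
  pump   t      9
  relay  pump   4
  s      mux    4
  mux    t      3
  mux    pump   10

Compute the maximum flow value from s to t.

8

Augment s→mux→t: bottleneck 3. Total 3.
Augment s→mux→pump→t: bottleneck 1. Total 4.
Augment s→relay→pump→t: bottleneck 4. Total 8.
No augmenting path remains in the residual graph.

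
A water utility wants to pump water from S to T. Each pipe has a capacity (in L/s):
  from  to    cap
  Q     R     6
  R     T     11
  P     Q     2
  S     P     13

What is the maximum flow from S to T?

Augment S→P→Q→R→T: bottleneck 2. Total 2.
No augmenting path remains in the residual graph.

2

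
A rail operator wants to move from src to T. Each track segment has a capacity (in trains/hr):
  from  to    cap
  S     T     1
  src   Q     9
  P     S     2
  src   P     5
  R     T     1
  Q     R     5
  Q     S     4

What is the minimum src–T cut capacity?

Max flow = 2 (via 2 augmenting paths).
In the residual at optimum, the set reachable from src is {P, Q, R, S, src}.
Cut edges: R→T (cap 1), S→T (cap 1). Sum = 2.

2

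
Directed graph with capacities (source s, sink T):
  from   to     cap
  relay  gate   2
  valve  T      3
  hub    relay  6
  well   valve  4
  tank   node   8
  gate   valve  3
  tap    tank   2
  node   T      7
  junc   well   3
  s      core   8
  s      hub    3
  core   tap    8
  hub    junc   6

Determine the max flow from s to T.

Augment s->hub->junc->well->valve->T: bottleneck 3. Total 3.
Augment s->core->tap->tank->node->T: bottleneck 2. Total 5.
No augmenting path remains in the residual graph.

5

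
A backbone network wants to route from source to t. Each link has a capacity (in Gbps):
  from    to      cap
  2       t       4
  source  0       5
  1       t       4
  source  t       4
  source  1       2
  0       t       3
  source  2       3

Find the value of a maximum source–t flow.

Augment source->t: bottleneck 4. Total 4.
Augment source->0->t: bottleneck 3. Total 7.
Augment source->1->t: bottleneck 2. Total 9.
Augment source->2->t: bottleneck 3. Total 12.
No augmenting path remains in the residual graph.

12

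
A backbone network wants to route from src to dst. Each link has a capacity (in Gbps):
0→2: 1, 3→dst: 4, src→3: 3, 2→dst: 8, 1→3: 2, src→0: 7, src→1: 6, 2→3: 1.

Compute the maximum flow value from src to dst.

5

Augment src→3→dst: bottleneck 3. Total 3.
Augment src→0→2→dst: bottleneck 1. Total 4.
Augment src→1→3→dst: bottleneck 1. Total 5.
No augmenting path remains in the residual graph.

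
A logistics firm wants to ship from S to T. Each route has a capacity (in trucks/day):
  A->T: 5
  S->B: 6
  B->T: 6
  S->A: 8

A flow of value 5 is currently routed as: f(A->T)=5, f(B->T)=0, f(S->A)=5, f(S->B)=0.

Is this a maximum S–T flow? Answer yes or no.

No

Residual path S->B->T has bottleneck 6 > 0.
Pushing 6 along it raises the flow to 11, so the given flow is not maximum.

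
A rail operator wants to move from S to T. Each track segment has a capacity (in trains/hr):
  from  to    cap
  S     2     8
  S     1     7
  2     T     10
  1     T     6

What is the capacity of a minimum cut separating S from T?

Max flow = 14 (via 2 augmenting paths).
In the residual at optimum, the set reachable from S is {1, S}.
Cut edges: S→2 (cap 8), 1→T (cap 6). Sum = 14.

14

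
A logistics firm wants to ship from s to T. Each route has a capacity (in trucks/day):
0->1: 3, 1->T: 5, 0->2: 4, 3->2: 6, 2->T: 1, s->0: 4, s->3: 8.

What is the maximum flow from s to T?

Augment s->0->1->T: bottleneck 3. Total 3.
Augment s->0->2->T: bottleneck 1. Total 4.
No augmenting path remains in the residual graph.

4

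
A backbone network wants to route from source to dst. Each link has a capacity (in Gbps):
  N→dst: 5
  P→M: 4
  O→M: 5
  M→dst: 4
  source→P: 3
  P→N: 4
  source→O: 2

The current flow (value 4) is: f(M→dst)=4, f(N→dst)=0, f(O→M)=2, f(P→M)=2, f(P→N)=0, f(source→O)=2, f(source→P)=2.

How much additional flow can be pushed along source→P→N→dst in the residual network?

Residual capacities along the path: source→P: 1, P→N: 4, N→dst: 5.
Minimum is 1.

1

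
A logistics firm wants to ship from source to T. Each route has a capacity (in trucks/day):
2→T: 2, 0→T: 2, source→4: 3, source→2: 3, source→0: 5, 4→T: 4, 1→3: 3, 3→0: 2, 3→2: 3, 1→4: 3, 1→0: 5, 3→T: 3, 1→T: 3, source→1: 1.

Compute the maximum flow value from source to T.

Augment source→1→T: bottleneck 1. Total 1.
Augment source→0→T: bottleneck 2. Total 3.
Augment source→2→T: bottleneck 2. Total 5.
Augment source→4→T: bottleneck 3. Total 8.
No augmenting path remains in the residual graph.

8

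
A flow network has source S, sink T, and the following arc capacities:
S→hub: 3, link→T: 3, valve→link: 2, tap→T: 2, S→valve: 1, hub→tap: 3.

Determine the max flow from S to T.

3

Augment S→hub→tap→T: bottleneck 2. Total 2.
Augment S→valve→link→T: bottleneck 1. Total 3.
No augmenting path remains in the residual graph.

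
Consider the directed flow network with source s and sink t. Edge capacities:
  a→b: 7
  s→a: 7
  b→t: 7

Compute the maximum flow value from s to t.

7

Augment s→a→b→t: bottleneck 7. Total 7.
No augmenting path remains in the residual graph.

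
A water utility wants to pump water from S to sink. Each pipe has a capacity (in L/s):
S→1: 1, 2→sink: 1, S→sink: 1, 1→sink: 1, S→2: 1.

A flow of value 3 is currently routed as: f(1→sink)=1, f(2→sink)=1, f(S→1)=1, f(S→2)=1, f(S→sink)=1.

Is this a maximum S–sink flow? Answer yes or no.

Yes

Residual reachable from S: {S}; sink is not reachable.
Saturated cut: S→2, S→1, S→sink with total capacity 3 = current flow value. Flow is maximum.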